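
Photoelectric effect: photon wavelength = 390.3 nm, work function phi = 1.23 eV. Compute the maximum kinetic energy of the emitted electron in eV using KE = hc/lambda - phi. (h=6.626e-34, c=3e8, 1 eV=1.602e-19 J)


E_photon = hc / lambda
= (6.626e-34)(3e8) / (390.3e-9)
= 5.0930e-19 J
= 3.1792 eV
KE = E_photon - phi
= 3.1792 - 1.23
= 1.9492 eV

1.9492


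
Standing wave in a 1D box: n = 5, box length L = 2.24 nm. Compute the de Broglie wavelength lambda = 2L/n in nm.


lambda = 2L / n
= 2 * 2.24 / 5
= 4.48 / 5
= 0.896 nm

0.896


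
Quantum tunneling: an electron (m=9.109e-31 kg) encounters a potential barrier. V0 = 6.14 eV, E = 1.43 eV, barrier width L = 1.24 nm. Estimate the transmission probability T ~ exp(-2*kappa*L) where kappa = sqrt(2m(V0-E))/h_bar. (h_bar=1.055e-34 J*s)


V0 - E = 4.71 eV = 7.5454e-19 J
kappa = sqrt(2 * m * (V0-E)) / h_bar
= sqrt(2 * 9.109e-31 * 7.5454e-19) / 1.055e-34
= 1.1113e+10 /m
2*kappa*L = 2 * 1.1113e+10 * 1.24e-9
= 27.5608
T = exp(-27.5608) = 1.072782e-12

1.072782e-12


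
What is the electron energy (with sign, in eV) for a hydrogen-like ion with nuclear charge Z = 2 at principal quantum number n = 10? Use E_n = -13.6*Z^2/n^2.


E_n = -13.6 * Z^2 / n^2
= -13.6 * 2^2 / 10^2
= -13.6 * 4 / 100
= -0.544 eV

-0.544


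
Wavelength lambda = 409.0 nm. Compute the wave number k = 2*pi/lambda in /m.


k = 2 * pi / lambda
= 6.2832 / (409.0e-9)
= 6.2832 / 4.0900e-07
= 1.5362e+07 /m

1.5362e+07


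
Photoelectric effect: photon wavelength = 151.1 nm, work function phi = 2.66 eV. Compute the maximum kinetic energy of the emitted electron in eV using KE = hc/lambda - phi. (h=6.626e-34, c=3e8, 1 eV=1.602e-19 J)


E_photon = hc / lambda
= (6.626e-34)(3e8) / (151.1e-9)
= 1.3156e-18 J
= 8.2119 eV
KE = E_photon - phi
= 8.2119 - 2.66
= 5.5519 eV

5.5519


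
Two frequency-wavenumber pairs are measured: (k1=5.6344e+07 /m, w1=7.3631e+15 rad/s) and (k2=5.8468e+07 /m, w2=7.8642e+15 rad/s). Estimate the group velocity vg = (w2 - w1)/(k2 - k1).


vg = (w2 - w1) / (k2 - k1)
= (7.8642e+15 - 7.3631e+15) / (5.8468e+07 - 5.6344e+07)
= 5.0110e+14 / 2.1240e+06
= 2.3592e+08 m/s

2.3592e+08


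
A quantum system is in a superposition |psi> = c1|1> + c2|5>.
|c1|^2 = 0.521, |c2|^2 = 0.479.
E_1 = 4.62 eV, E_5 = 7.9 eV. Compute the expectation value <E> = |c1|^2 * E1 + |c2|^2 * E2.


<E> = |c1|^2 * E1 + |c2|^2 * E2
= 0.521 * 4.62 + 0.479 * 7.9
= 2.407 + 3.7841
= 6.1911 eV

6.1911


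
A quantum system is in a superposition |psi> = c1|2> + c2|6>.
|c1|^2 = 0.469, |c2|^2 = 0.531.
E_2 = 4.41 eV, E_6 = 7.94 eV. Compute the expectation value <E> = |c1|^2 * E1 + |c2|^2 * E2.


<E> = |c1|^2 * E1 + |c2|^2 * E2
= 0.469 * 4.41 + 0.531 * 7.94
= 2.0683 + 4.2161
= 6.2844 eV

6.2844


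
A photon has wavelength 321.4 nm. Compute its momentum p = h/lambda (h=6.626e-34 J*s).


p = h / lambda
= 6.626e-34 / (321.4e-9)
= 6.626e-34 / 3.2140e-07
= 2.0616e-27 kg*m/s

2.0616e-27


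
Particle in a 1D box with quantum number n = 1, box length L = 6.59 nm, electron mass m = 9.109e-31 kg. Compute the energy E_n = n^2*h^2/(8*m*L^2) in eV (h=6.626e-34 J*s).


E = n^2 * h^2 / (8 * m * L^2)
= 1^2 * (6.626e-34)^2 / (8 * 9.109e-31 * (6.59e-9)^2)
= 1 * 4.3904e-67 / (8 * 9.109e-31 * 4.3428e-17)
= 1.3873e-21 J
= 0.0087 eV

0.0087


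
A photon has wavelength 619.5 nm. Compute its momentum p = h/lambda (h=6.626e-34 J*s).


p = h / lambda
= 6.626e-34 / (619.5e-9)
= 6.626e-34 / 6.1950e-07
= 1.0696e-27 kg*m/s

1.0696e-27


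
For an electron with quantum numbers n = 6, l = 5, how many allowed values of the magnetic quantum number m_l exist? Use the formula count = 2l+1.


m_l ranges from -l to +l in integer steps
So m_l goes from -5 to +5
Count = 2l + 1 = 2*5 + 1
= 11

11


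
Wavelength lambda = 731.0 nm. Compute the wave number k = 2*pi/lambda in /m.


k = 2 * pi / lambda
= 6.2832 / (731.0e-9)
= 6.2832 / 7.3100e-07
= 8.5953e+06 /m

8.5953e+06


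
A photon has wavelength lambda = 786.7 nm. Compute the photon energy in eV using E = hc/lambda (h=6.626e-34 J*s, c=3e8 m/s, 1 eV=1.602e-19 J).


E = hc / lambda
= (6.626e-34)(3e8) / (786.7e-9)
= 1.9878e-25 / 7.8670e-07
= 2.5268e-19 J
Converting to eV: 2.5268e-19 / 1.602e-19
= 1.5773 eV

1.5773


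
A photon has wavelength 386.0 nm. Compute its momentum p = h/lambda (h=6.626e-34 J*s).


p = h / lambda
= 6.626e-34 / (386.0e-9)
= 6.626e-34 / 3.8600e-07
= 1.7166e-27 kg*m/s

1.7166e-27


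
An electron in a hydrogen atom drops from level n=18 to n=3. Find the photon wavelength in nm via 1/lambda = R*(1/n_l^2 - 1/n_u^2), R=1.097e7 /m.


1/lambda = R * (1/n_l^2 - 1/n_u^2)
= 1.097e7 * (1/3^2 - 1/18^2)
= 1.097e7 * (0.111111 - 0.003086)
= 1.097e7 * 0.108025
= 1.1850e+06 /m
lambda = 1 / 1.1850e+06 = 843.8599 nm

843.8599


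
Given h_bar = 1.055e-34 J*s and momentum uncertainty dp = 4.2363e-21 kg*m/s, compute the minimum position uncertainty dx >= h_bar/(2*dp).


dx = h_bar / (2 * dp)
= 1.055e-34 / (2 * 4.2363e-21)
= 1.055e-34 / 8.4726e-21
= 1.2452e-14 m

1.2452e-14


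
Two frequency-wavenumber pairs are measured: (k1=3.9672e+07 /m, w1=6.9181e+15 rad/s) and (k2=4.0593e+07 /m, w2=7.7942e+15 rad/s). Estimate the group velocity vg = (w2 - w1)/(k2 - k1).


vg = (w2 - w1) / (k2 - k1)
= (7.7942e+15 - 6.9181e+15) / (4.0593e+07 - 3.9672e+07)
= 8.7610e+14 / 9.2100e+05
= 9.5125e+08 m/s

9.5125e+08


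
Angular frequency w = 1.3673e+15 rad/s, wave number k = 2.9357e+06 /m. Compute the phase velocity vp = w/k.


vp = w / k
= 1.3673e+15 / 2.9357e+06
= 4.6575e+08 m/s

4.6575e+08


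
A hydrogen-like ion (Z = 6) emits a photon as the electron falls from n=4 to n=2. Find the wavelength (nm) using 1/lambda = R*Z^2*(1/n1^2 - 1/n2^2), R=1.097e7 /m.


1/lambda = R * Z^2 * (1/n1^2 - 1/n2^2)
= 1.097e7 * 6^2 * (1/2^2 - 1/4^2)
= 1.097e7 * 36 * (0.25 - 0.0625)
= 7.4048e+07 /m
lambda = 1 / 7.4048e+07
= 13.5048 nm

13.5048


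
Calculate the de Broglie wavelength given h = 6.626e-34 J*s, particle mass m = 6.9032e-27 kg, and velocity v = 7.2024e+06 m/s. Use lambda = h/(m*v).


lambda = h / (m * v)
= 6.626e-34 / (6.9032e-27 * 7.2024e+06)
= 6.626e-34 / 4.9720e-20
= 1.3327e-14 m

1.3327e-14


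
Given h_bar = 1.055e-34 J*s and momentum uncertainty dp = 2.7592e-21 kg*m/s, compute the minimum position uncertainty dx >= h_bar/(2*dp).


dx = h_bar / (2 * dp)
= 1.055e-34 / (2 * 2.7592e-21)
= 1.055e-34 / 5.5184e-21
= 1.9118e-14 m

1.9118e-14


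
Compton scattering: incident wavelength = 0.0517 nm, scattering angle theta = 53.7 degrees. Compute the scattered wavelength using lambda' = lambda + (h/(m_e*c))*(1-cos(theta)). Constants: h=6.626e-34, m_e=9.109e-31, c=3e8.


Compton wavelength: h/(m_e*c) = 2.4247e-12 m
d_lambda = 2.4247e-12 * (1 - cos(53.7 deg))
= 2.4247e-12 * 0.407987
= 9.8925e-13 m = 0.000989 nm
lambda' = 0.0517 + 0.000989
= 0.052689 nm

0.052689


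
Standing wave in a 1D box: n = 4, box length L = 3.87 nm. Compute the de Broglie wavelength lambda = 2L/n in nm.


lambda = 2L / n
= 2 * 3.87 / 4
= 7.74 / 4
= 1.935 nm

1.935


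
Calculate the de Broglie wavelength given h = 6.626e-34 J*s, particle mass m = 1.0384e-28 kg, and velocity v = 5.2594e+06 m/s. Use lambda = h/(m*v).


lambda = h / (m * v)
= 6.626e-34 / (1.0384e-28 * 5.2594e+06)
= 6.626e-34 / 5.4614e-22
= 1.2133e-12 m

1.2133e-12


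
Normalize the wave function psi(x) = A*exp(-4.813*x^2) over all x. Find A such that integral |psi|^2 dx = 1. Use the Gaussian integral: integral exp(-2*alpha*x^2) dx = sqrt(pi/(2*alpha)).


integral |psi|^2 dx = A^2 * sqrt(pi/(2*alpha)) = 1
A^2 = sqrt(2*alpha/pi)
= sqrt(2 * 4.813 / pi)
= 1.750443
A = sqrt(1.750443)
= 1.323

1.323


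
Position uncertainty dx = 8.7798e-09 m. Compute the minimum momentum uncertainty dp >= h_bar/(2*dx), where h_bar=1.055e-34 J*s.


dp = h_bar / (2 * dx)
= 1.055e-34 / (2 * 8.7798e-09)
= 1.055e-34 / 1.7560e-08
= 6.0081e-27 kg*m/s

6.0081e-27


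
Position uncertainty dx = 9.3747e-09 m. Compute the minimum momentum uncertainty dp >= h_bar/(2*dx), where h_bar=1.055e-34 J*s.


dp = h_bar / (2 * dx)
= 1.055e-34 / (2 * 9.3747e-09)
= 1.055e-34 / 1.8749e-08
= 5.6268e-27 kg*m/s

5.6268e-27


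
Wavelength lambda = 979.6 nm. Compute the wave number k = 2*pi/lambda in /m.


k = 2 * pi / lambda
= 6.2832 / (979.6e-9)
= 6.2832 / 9.7960e-07
= 6.4140e+06 /m

6.4140e+06


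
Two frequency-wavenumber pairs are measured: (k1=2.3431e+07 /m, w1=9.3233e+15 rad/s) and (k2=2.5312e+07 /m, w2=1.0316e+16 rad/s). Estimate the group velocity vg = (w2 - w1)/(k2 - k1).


vg = (w2 - w1) / (k2 - k1)
= (1.0316e+16 - 9.3233e+15) / (2.5312e+07 - 2.3431e+07)
= 9.9270e+14 / 1.8810e+06
= 5.2775e+08 m/s

5.2775e+08


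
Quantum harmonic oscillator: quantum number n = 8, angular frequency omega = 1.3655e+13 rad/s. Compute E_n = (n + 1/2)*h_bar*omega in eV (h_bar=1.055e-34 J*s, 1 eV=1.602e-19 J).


E = (n + 1/2) * h_bar * omega
= (8 + 0.5) * 1.055e-34 * 1.3655e+13
= 8.5 * 1.4406e-21
= 1.2245e-20 J
= 0.0764 eV

0.0764


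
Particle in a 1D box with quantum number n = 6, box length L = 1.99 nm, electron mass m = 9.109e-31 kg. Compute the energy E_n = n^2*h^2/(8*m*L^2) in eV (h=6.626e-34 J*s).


E = n^2 * h^2 / (8 * m * L^2)
= 6^2 * (6.626e-34)^2 / (8 * 9.109e-31 * (1.99e-9)^2)
= 36 * 4.3904e-67 / (8 * 9.109e-31 * 3.9601e-18)
= 5.4769e-19 J
= 3.4188 eV

3.4188


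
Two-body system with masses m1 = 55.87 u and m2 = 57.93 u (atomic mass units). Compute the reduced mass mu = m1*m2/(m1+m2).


mu = m1 * m2 / (m1 + m2)
= 55.87 * 57.93 / (55.87 + 57.93)
= 3236.5491 / 113.8
= 28.4407 u

28.4407


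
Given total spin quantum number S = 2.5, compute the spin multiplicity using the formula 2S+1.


Spin multiplicity = 2S + 1
= 2 * 2.5 + 1
= 5.0 + 1
= 6

6


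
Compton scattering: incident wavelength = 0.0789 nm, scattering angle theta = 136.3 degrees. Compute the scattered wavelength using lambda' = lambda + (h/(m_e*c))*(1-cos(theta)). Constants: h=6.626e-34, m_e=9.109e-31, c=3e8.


Compton wavelength: h/(m_e*c) = 2.4247e-12 m
d_lambda = 2.4247e-12 * (1 - cos(136.3 deg))
= 2.4247e-12 * 1.722967
= 4.1777e-12 m = 0.004178 nm
lambda' = 0.0789 + 0.004178
= 0.083078 nm

0.083078


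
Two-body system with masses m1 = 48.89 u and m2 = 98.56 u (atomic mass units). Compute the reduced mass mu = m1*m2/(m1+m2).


mu = m1 * m2 / (m1 + m2)
= 48.89 * 98.56 / (48.89 + 98.56)
= 4818.5984 / 147.45
= 32.6795 u

32.6795


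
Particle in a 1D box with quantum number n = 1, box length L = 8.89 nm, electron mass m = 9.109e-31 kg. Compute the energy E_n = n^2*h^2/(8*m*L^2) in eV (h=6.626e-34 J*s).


E = n^2 * h^2 / (8 * m * L^2)
= 1^2 * (6.626e-34)^2 / (8 * 9.109e-31 * (8.89e-9)^2)
= 1 * 4.3904e-67 / (8 * 9.109e-31 * 7.9032e-17)
= 7.6232e-22 J
= 0.0048 eV

0.0048


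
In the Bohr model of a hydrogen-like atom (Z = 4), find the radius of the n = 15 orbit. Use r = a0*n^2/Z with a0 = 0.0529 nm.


r = a0 * n^2 / Z
= 0.0529 * 15^2 / 4
= 0.0529 * 225 / 4
= 2.9756 nm

2.9756


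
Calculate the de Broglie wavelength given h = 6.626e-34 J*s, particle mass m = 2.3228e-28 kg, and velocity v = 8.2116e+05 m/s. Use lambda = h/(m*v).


lambda = h / (m * v)
= 6.626e-34 / (2.3228e-28 * 8.2116e+05)
= 6.626e-34 / 1.9074e-22
= 3.4739e-12 m

3.4739e-12


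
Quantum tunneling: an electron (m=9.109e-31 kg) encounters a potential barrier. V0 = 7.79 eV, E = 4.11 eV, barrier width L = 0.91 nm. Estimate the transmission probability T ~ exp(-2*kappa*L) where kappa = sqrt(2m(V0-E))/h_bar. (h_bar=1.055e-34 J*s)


V0 - E = 3.68 eV = 5.8954e-19 J
kappa = sqrt(2 * m * (V0-E)) / h_bar
= sqrt(2 * 9.109e-31 * 5.8954e-19) / 1.055e-34
= 9.8232e+09 /m
2*kappa*L = 2 * 9.8232e+09 * 0.91e-9
= 17.8782
T = exp(-17.8782) = 1.720223e-08

1.720223e-08


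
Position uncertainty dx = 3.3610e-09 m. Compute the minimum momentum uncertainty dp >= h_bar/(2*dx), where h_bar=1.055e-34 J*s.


dp = h_bar / (2 * dx)
= 1.055e-34 / (2 * 3.3610e-09)
= 1.055e-34 / 6.7220e-09
= 1.5695e-26 kg*m/s

1.5695e-26


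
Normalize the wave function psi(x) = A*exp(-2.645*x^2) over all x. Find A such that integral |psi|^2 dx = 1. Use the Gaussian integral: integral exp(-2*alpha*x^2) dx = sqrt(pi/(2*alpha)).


integral |psi|^2 dx = A^2 * sqrt(pi/(2*alpha)) = 1
A^2 = sqrt(2*alpha/pi)
= sqrt(2 * 2.645 / pi)
= 1.297636
A = sqrt(1.297636)
= 1.1391

1.1391


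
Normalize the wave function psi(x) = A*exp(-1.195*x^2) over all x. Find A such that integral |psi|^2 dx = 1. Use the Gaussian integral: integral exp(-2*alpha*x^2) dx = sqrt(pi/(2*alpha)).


integral |psi|^2 dx = A^2 * sqrt(pi/(2*alpha)) = 1
A^2 = sqrt(2*alpha/pi)
= sqrt(2 * 1.195 / pi)
= 0.872216
A = sqrt(0.872216)
= 0.9339

0.9339


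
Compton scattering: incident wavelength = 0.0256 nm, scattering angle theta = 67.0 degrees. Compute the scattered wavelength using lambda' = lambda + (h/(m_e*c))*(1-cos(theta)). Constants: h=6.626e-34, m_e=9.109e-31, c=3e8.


Compton wavelength: h/(m_e*c) = 2.4247e-12 m
d_lambda = 2.4247e-12 * (1 - cos(67.0 deg))
= 2.4247e-12 * 0.609269
= 1.4773e-12 m = 0.001477 nm
lambda' = 0.0256 + 0.001477
= 0.027077 nm

0.027077


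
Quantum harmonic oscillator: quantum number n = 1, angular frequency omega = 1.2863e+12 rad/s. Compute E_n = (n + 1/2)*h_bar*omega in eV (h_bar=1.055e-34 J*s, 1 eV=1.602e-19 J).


E = (n + 1/2) * h_bar * omega
= (1 + 0.5) * 1.055e-34 * 1.2863e+12
= 1.5 * 1.3570e-22
= 2.0356e-22 J
= 0.0013 eV

0.0013


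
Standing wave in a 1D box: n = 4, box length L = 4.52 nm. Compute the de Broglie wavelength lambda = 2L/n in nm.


lambda = 2L / n
= 2 * 4.52 / 4
= 9.04 / 4
= 2.26 nm

2.26


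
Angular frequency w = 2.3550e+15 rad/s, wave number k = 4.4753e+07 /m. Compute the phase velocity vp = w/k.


vp = w / k
= 2.3550e+15 / 4.4753e+07
= 5.2622e+07 m/s

5.2622e+07


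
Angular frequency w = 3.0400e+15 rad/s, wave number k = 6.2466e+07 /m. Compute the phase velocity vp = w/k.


vp = w / k
= 3.0400e+15 / 6.2466e+07
= 4.8666e+07 m/s

4.8666e+07


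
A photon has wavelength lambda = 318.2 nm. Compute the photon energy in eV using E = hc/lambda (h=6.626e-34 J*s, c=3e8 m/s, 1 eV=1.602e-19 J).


E = hc / lambda
= (6.626e-34)(3e8) / (318.2e-9)
= 1.9878e-25 / 3.1820e-07
= 6.2470e-19 J
Converting to eV: 6.2470e-19 / 1.602e-19
= 3.8995 eV

3.8995


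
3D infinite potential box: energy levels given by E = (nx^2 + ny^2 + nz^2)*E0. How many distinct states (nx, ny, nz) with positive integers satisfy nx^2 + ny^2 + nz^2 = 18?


Enumerate all (nx, ny, nz) with nx^2 + ny^2 + nz^2 = 18:
(1,1,4)
(1,4,1)
(4,1,1)
Total degeneracy = 3

3


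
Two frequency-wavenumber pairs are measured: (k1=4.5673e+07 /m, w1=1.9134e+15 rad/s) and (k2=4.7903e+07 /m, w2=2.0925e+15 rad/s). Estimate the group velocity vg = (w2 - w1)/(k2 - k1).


vg = (w2 - w1) / (k2 - k1)
= (2.0925e+15 - 1.9134e+15) / (4.7903e+07 - 4.5673e+07)
= 1.7910e+14 / 2.2300e+06
= 8.0314e+07 m/s

8.0314e+07


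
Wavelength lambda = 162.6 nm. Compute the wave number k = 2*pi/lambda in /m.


k = 2 * pi / lambda
= 6.2832 / (162.6e-9)
= 6.2832 / 1.6260e-07
= 3.8642e+07 /m

3.8642e+07


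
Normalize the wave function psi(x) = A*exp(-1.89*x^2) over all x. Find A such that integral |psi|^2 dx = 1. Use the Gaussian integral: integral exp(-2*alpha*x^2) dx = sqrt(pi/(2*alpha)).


integral |psi|^2 dx = A^2 * sqrt(pi/(2*alpha)) = 1
A^2 = sqrt(2*alpha/pi)
= sqrt(2 * 1.89 / pi)
= 1.09691
A = sqrt(1.09691)
= 1.0473

1.0473


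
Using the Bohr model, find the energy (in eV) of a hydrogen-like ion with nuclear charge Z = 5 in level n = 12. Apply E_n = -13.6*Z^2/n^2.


E_n = -13.6 * Z^2 / n^2
= -13.6 * 5^2 / 12^2
= -13.6 * 25 / 144
= -2.3611 eV

-2.3611


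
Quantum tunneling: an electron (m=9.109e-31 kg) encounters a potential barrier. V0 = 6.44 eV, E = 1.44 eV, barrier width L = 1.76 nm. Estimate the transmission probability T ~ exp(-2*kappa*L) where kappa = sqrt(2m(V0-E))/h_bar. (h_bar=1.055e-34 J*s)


V0 - E = 5.0 eV = 8.0100e-19 J
kappa = sqrt(2 * m * (V0-E)) / h_bar
= sqrt(2 * 9.109e-31 * 8.0100e-19) / 1.055e-34
= 1.1450e+10 /m
2*kappa*L = 2 * 1.1450e+10 * 1.76e-9
= 40.3048
T = exp(-40.3048) = 3.132176e-18

3.132176e-18


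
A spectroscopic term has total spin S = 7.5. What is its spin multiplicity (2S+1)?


Spin multiplicity = 2S + 1
= 2 * 7.5 + 1
= 15.0 + 1
= 16

16


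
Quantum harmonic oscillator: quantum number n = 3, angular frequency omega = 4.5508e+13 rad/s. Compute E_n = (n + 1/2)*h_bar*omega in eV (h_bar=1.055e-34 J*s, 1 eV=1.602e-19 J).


E = (n + 1/2) * h_bar * omega
= (3 + 0.5) * 1.055e-34 * 4.5508e+13
= 3.5 * 4.8011e-21
= 1.6804e-20 J
= 0.1049 eV

0.1049


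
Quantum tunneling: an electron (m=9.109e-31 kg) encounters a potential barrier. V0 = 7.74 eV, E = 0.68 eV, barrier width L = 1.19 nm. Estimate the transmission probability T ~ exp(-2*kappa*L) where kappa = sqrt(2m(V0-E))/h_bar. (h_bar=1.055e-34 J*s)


V0 - E = 7.06 eV = 1.1310e-18 J
kappa = sqrt(2 * m * (V0-E)) / h_bar
= sqrt(2 * 9.109e-31 * 1.1310e-18) / 1.055e-34
= 1.3606e+10 /m
2*kappa*L = 2 * 1.3606e+10 * 1.19e-9
= 32.3824
T = exp(-32.3824) = 8.640148e-15

8.640148e-15


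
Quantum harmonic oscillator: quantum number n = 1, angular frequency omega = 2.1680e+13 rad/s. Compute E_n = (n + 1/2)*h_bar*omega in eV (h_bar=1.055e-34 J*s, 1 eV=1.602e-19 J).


E = (n + 1/2) * h_bar * omega
= (1 + 0.5) * 1.055e-34 * 2.1680e+13
= 1.5 * 2.2872e-21
= 3.4309e-21 J
= 0.0214 eV

0.0214


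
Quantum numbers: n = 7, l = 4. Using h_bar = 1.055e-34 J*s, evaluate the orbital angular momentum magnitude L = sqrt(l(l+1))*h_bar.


L = sqrt(l*(l+1)) * h_bar
= sqrt(4 * 5) * 1.055e-34
= sqrt(20) * 1.055e-34
= 4.4721 * 1.055e-34
= 4.7181e-34 J*s

4.7181e-34


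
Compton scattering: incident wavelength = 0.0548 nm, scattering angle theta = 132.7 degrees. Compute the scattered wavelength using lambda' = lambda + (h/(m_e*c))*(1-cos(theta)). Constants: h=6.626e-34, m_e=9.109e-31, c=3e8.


Compton wavelength: h/(m_e*c) = 2.4247e-12 m
d_lambda = 2.4247e-12 * (1 - cos(132.7 deg))
= 2.4247e-12 * 1.67816
= 4.0690e-12 m = 0.004069 nm
lambda' = 0.0548 + 0.004069
= 0.058869 nm

0.058869


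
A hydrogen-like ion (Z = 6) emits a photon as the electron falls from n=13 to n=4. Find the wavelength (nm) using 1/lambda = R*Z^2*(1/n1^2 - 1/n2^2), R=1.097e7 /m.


1/lambda = R * Z^2 * (1/n1^2 - 1/n2^2)
= 1.097e7 * 6^2 * (1/4^2 - 1/13^2)
= 1.097e7 * 36 * (0.0625 - 0.005917)
= 2.2346e+07 /m
lambda = 1 / 2.2346e+07
= 44.7513 nm

44.7513


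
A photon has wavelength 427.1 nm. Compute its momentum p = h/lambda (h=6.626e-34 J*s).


p = h / lambda
= 6.626e-34 / (427.1e-9)
= 6.626e-34 / 4.2710e-07
= 1.5514e-27 kg*m/s

1.5514e-27


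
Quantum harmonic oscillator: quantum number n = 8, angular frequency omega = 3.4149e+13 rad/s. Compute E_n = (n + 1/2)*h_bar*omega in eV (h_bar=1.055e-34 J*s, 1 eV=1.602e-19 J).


E = (n + 1/2) * h_bar * omega
= (8 + 0.5) * 1.055e-34 * 3.4149e+13
= 8.5 * 3.6027e-21
= 3.0623e-20 J
= 0.1912 eV

0.1912


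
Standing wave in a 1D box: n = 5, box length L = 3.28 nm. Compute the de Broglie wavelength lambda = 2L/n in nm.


lambda = 2L / n
= 2 * 3.28 / 5
= 6.56 / 5
= 1.312 nm

1.312


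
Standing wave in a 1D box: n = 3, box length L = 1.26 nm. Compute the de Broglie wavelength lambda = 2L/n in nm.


lambda = 2L / n
= 2 * 1.26 / 3
= 2.52 / 3
= 0.84 nm

0.84


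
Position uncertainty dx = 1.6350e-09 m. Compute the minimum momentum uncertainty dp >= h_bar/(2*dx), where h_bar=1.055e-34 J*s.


dp = h_bar / (2 * dx)
= 1.055e-34 / (2 * 1.6350e-09)
= 1.055e-34 / 3.2700e-09
= 3.2263e-26 kg*m/s

3.2263e-26


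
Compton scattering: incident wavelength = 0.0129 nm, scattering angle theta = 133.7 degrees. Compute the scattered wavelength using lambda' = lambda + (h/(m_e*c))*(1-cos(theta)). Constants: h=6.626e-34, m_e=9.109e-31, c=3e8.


Compton wavelength: h/(m_e*c) = 2.4247e-12 m
d_lambda = 2.4247e-12 * (1 - cos(133.7 deg))
= 2.4247e-12 * 1.690882
= 4.0999e-12 m = 0.0041 nm
lambda' = 0.0129 + 0.0041
= 0.017 nm

0.017


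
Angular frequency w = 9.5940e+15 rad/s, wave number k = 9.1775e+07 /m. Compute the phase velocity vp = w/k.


vp = w / k
= 9.5940e+15 / 9.1775e+07
= 1.0454e+08 m/s

1.0454e+08


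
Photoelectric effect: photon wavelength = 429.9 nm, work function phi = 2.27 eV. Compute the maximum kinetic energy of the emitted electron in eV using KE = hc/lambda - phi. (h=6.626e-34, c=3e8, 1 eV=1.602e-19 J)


E_photon = hc / lambda
= (6.626e-34)(3e8) / (429.9e-9)
= 4.6239e-19 J
= 2.8863 eV
KE = E_photon - phi
= 2.8863 - 2.27
= 0.6163 eV

0.6163


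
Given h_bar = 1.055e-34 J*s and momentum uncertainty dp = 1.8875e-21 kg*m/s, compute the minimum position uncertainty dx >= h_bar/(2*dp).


dx = h_bar / (2 * dp)
= 1.055e-34 / (2 * 1.8875e-21)
= 1.055e-34 / 3.7750e-21
= 2.7947e-14 m

2.7947e-14


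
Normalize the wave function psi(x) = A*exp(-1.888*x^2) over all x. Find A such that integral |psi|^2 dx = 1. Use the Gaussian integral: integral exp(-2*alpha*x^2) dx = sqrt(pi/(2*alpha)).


integral |psi|^2 dx = A^2 * sqrt(pi/(2*alpha)) = 1
A^2 = sqrt(2*alpha/pi)
= sqrt(2 * 1.888 / pi)
= 1.096329
A = sqrt(1.096329)
= 1.0471

1.0471


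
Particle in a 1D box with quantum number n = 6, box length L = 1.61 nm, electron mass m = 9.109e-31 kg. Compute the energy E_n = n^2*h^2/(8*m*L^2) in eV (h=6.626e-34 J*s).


E = n^2 * h^2 / (8 * m * L^2)
= 6^2 * (6.626e-34)^2 / (8 * 9.109e-31 * (1.61e-9)^2)
= 36 * 4.3904e-67 / (8 * 9.109e-31 * 2.5921e-18)
= 8.3674e-19 J
= 5.2231 eV

5.2231


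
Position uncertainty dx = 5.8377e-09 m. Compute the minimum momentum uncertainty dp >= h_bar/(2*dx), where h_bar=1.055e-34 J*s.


dp = h_bar / (2 * dx)
= 1.055e-34 / (2 * 5.8377e-09)
= 1.055e-34 / 1.1675e-08
= 9.0361e-27 kg*m/s

9.0361e-27


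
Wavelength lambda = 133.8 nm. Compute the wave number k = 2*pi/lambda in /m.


k = 2 * pi / lambda
= 6.2832 / (133.8e-9)
= 6.2832 / 1.3380e-07
= 4.6960e+07 /m

4.6960e+07


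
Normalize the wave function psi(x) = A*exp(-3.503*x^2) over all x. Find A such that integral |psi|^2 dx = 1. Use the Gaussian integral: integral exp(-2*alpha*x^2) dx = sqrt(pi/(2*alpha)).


integral |psi|^2 dx = A^2 * sqrt(pi/(2*alpha)) = 1
A^2 = sqrt(2*alpha/pi)
= sqrt(2 * 3.503 / pi)
= 1.493345
A = sqrt(1.493345)
= 1.222

1.222


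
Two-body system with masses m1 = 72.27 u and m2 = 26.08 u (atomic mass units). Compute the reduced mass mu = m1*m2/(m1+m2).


mu = m1 * m2 / (m1 + m2)
= 72.27 * 26.08 / (72.27 + 26.08)
= 1884.8016 / 98.35
= 19.1642 u

19.1642


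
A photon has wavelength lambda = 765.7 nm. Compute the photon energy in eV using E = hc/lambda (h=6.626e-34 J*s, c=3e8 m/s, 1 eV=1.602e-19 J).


E = hc / lambda
= (6.626e-34)(3e8) / (765.7e-9)
= 1.9878e-25 / 7.6570e-07
= 2.5961e-19 J
Converting to eV: 2.5961e-19 / 1.602e-19
= 1.6205 eV

1.6205


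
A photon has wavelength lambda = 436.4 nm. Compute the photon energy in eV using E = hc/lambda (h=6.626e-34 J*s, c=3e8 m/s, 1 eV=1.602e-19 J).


E = hc / lambda
= (6.626e-34)(3e8) / (436.4e-9)
= 1.9878e-25 / 4.3640e-07
= 4.5550e-19 J
Converting to eV: 4.5550e-19 / 1.602e-19
= 2.8433 eV

2.8433


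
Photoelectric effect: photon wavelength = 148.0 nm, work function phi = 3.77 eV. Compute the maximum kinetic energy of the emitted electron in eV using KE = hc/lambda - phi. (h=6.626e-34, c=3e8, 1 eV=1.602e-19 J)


E_photon = hc / lambda
= (6.626e-34)(3e8) / (148.0e-9)
= 1.3431e-18 J
= 8.3839 eV
KE = E_photon - phi
= 8.3839 - 3.77
= 4.6139 eV

4.6139


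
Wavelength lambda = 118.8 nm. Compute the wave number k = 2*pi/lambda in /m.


k = 2 * pi / lambda
= 6.2832 / (118.8e-9)
= 6.2832 / 1.1880e-07
= 5.2889e+07 /m

5.2889e+07


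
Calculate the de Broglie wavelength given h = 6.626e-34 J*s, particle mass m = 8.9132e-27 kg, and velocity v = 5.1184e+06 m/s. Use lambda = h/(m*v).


lambda = h / (m * v)
= 6.626e-34 / (8.9132e-27 * 5.1184e+06)
= 6.626e-34 / 4.5621e-20
= 1.4524e-14 m

1.4524e-14


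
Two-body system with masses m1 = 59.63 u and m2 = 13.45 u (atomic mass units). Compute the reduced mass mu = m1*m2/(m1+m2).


mu = m1 * m2 / (m1 + m2)
= 59.63 * 13.45 / (59.63 + 13.45)
= 802.0235 / 73.08
= 10.9746 u

10.9746


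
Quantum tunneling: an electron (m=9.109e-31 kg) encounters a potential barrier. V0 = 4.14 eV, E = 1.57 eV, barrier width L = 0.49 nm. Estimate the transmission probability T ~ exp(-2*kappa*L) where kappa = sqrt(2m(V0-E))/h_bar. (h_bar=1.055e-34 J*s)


V0 - E = 2.57 eV = 4.1171e-19 J
kappa = sqrt(2 * m * (V0-E)) / h_bar
= sqrt(2 * 9.109e-31 * 4.1171e-19) / 1.055e-34
= 8.2091e+09 /m
2*kappa*L = 2 * 8.2091e+09 * 0.49e-9
= 8.0449
T = exp(-8.0449) = 3.207268e-04

3.207268e-04


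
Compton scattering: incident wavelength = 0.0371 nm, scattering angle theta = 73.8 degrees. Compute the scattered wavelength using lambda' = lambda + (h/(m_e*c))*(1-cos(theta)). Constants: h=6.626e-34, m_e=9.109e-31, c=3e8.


Compton wavelength: h/(m_e*c) = 2.4247e-12 m
d_lambda = 2.4247e-12 * (1 - cos(73.8 deg))
= 2.4247e-12 * 0.721009
= 1.7482e-12 m = 0.001748 nm
lambda' = 0.0371 + 0.001748
= 0.038848 nm

0.038848


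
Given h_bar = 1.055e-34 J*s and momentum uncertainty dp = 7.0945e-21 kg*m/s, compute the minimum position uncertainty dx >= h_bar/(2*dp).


dx = h_bar / (2 * dp)
= 1.055e-34 / (2 * 7.0945e-21)
= 1.055e-34 / 1.4189e-20
= 7.4353e-15 m

7.4353e-15


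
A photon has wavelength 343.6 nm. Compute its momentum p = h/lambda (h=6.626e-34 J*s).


p = h / lambda
= 6.626e-34 / (343.6e-9)
= 6.626e-34 / 3.4360e-07
= 1.9284e-27 kg*m/s

1.9284e-27


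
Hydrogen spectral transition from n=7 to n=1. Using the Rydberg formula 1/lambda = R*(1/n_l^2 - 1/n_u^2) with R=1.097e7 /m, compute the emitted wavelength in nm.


1/lambda = R * (1/n_l^2 - 1/n_u^2)
= 1.097e7 * (1/1^2 - 1/7^2)
= 1.097e7 * (1.0 - 0.020408)
= 1.097e7 * 0.979592
= 1.0746e+07 /m
lambda = 1 / 1.0746e+07 = 93.0568 nm

93.0568


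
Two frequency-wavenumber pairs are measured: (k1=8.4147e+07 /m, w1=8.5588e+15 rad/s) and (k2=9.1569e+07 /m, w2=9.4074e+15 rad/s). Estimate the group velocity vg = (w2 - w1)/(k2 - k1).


vg = (w2 - w1) / (k2 - k1)
= (9.4074e+15 - 8.5588e+15) / (9.1569e+07 - 8.4147e+07)
= 8.4860e+14 / 7.4220e+06
= 1.1434e+08 m/s

1.1434e+08


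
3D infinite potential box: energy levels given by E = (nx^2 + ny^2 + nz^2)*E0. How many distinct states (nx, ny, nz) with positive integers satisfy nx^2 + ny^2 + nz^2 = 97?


Enumerate all (nx, ny, nz) with nx^2 + ny^2 + nz^2 = 97:
(5,6,6)
(6,5,6)
(6,6,5)
Total degeneracy = 3

3


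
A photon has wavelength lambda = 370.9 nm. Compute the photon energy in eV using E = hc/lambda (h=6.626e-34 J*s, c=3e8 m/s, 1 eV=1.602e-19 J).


E = hc / lambda
= (6.626e-34)(3e8) / (370.9e-9)
= 1.9878e-25 / 3.7090e-07
= 5.3594e-19 J
Converting to eV: 5.3594e-19 / 1.602e-19
= 3.3454 eV

3.3454


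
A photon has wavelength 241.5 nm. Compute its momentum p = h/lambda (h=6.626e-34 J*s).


p = h / lambda
= 6.626e-34 / (241.5e-9)
= 6.626e-34 / 2.4150e-07
= 2.7437e-27 kg*m/s

2.7437e-27


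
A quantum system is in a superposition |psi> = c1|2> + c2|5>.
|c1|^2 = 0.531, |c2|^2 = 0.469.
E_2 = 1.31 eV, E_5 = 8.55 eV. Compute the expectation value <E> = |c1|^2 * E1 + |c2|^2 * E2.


<E> = |c1|^2 * E1 + |c2|^2 * E2
= 0.531 * 1.31 + 0.469 * 8.55
= 0.6956 + 4.0099
= 4.7056 eV

4.7056


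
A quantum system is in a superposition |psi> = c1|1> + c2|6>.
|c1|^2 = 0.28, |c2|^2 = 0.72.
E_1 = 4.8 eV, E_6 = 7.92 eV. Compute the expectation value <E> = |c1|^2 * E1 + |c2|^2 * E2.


<E> = |c1|^2 * E1 + |c2|^2 * E2
= 0.28 * 4.8 + 0.72 * 7.92
= 1.344 + 5.7024
= 7.0464 eV

7.0464


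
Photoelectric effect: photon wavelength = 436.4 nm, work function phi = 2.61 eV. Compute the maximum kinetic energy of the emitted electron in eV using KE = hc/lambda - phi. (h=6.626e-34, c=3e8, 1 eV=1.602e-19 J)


E_photon = hc / lambda
= (6.626e-34)(3e8) / (436.4e-9)
= 4.5550e-19 J
= 2.8433 eV
KE = E_photon - phi
= 2.8433 - 2.61
= 0.2333 eV

0.2333


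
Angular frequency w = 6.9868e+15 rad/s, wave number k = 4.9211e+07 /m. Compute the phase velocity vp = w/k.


vp = w / k
= 6.9868e+15 / 4.9211e+07
= 1.4198e+08 m/s

1.4198e+08


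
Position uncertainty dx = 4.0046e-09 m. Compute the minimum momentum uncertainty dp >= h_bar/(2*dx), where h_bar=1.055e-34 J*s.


dp = h_bar / (2 * dx)
= 1.055e-34 / (2 * 4.0046e-09)
= 1.055e-34 / 8.0092e-09
= 1.3172e-26 kg*m/s

1.3172e-26


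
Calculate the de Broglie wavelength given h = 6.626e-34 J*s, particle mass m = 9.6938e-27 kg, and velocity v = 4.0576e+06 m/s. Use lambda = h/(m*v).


lambda = h / (m * v)
= 6.626e-34 / (9.6938e-27 * 4.0576e+06)
= 6.626e-34 / 3.9334e-20
= 1.6846e-14 m

1.6846e-14


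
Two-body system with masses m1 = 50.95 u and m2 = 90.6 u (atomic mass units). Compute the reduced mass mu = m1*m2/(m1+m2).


mu = m1 * m2 / (m1 + m2)
= 50.95 * 90.6 / (50.95 + 90.6)
= 4616.07 / 141.55
= 32.6109 u

32.6109


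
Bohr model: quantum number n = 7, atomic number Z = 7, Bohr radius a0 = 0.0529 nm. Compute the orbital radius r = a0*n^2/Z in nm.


r = a0 * n^2 / Z
= 0.0529 * 7^2 / 7
= 0.0529 * 49 / 7
= 0.3703 nm

0.3703


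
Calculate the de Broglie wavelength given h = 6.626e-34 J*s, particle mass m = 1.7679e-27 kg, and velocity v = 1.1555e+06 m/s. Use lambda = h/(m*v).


lambda = h / (m * v)
= 6.626e-34 / (1.7679e-27 * 1.1555e+06)
= 6.626e-34 / 2.0428e-21
= 3.2436e-13 m

3.2436e-13


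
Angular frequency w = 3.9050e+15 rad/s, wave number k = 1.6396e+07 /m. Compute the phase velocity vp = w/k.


vp = w / k
= 3.9050e+15 / 1.6396e+07
= 2.3817e+08 m/s

2.3817e+08


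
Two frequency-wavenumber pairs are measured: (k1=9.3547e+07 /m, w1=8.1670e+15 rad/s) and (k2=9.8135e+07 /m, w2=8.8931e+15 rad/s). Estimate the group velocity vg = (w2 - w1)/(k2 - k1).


vg = (w2 - w1) / (k2 - k1)
= (8.8931e+15 - 8.1670e+15) / (9.8135e+07 - 9.3547e+07)
= 7.2610e+14 / 4.5880e+06
= 1.5826e+08 m/s

1.5826e+08


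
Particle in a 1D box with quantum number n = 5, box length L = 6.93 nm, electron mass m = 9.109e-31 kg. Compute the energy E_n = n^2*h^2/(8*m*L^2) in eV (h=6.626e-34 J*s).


E = n^2 * h^2 / (8 * m * L^2)
= 5^2 * (6.626e-34)^2 / (8 * 9.109e-31 * (6.93e-9)^2)
= 25 * 4.3904e-67 / (8 * 9.109e-31 * 4.8025e-17)
= 3.1363e-20 J
= 0.1958 eV

0.1958


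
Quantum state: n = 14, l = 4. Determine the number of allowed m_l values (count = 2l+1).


m_l ranges from -l to +l in integer steps
So m_l goes from -4 to +4
Count = 2l + 1 = 2*4 + 1
= 9

9


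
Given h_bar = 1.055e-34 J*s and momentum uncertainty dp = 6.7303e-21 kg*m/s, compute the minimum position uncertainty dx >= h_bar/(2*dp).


dx = h_bar / (2 * dp)
= 1.055e-34 / (2 * 6.7303e-21)
= 1.055e-34 / 1.3461e-20
= 7.8377e-15 m

7.8377e-15


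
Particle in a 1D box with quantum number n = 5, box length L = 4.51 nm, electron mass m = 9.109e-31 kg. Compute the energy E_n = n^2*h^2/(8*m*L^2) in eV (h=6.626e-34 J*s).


E = n^2 * h^2 / (8 * m * L^2)
= 5^2 * (6.626e-34)^2 / (8 * 9.109e-31 * (4.51e-9)^2)
= 25 * 4.3904e-67 / (8 * 9.109e-31 * 2.0340e-17)
= 7.4051e-20 J
= 0.4622 eV

0.4622


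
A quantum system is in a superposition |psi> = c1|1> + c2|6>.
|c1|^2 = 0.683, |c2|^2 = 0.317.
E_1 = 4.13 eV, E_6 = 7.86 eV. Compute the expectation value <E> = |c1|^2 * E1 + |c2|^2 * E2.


<E> = |c1|^2 * E1 + |c2|^2 * E2
= 0.683 * 4.13 + 0.317 * 7.86
= 2.8208 + 2.4916
= 5.3124 eV

5.3124


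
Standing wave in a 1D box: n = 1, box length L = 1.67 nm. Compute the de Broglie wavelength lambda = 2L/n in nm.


lambda = 2L / n
= 2 * 1.67 / 1
= 3.34 / 1
= 3.34 nm

3.34


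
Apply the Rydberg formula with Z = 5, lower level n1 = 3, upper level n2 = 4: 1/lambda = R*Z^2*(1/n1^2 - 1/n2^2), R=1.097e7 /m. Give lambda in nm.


1/lambda = R * Z^2 * (1/n1^2 - 1/n2^2)
= 1.097e7 * 5^2 * (1/3^2 - 1/4^2)
= 1.097e7 * 25 * (0.111111 - 0.0625)
= 1.3332e+07 /m
lambda = 1 / 1.3332e+07
= 75.0098 nm

75.0098


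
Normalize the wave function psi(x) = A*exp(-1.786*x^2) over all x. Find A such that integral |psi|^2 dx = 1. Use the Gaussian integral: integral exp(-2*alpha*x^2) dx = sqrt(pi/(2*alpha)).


integral |psi|^2 dx = A^2 * sqrt(pi/(2*alpha)) = 1
A^2 = sqrt(2*alpha/pi)
= sqrt(2 * 1.786 / pi)
= 1.066303
A = sqrt(1.066303)
= 1.0326

1.0326


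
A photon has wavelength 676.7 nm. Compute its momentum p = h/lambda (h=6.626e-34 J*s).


p = h / lambda
= 6.626e-34 / (676.7e-9)
= 6.626e-34 / 6.7670e-07
= 9.7916e-28 kg*m/s

9.7916e-28


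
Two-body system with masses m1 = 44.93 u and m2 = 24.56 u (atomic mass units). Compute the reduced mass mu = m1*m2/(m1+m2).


mu = m1 * m2 / (m1 + m2)
= 44.93 * 24.56 / (44.93 + 24.56)
= 1103.4808 / 69.49
= 15.8797 u

15.8797


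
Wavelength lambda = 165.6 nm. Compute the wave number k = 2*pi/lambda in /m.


k = 2 * pi / lambda
= 6.2832 / (165.6e-9)
= 6.2832 / 1.6560e-07
= 3.7942e+07 /m

3.7942e+07


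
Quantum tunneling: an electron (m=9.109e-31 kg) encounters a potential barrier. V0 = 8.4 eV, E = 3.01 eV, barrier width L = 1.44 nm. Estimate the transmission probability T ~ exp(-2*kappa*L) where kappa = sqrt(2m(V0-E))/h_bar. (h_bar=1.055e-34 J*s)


V0 - E = 5.39 eV = 8.6348e-19 J
kappa = sqrt(2 * m * (V0-E)) / h_bar
= sqrt(2 * 9.109e-31 * 8.6348e-19) / 1.055e-34
= 1.1888e+10 /m
2*kappa*L = 2 * 1.1888e+10 * 1.44e-9
= 34.2386
T = exp(-34.2386) = 1.350095e-15

1.350095e-15


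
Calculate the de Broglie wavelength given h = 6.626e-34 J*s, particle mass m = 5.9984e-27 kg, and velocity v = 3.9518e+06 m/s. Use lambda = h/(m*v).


lambda = h / (m * v)
= 6.626e-34 / (5.9984e-27 * 3.9518e+06)
= 6.626e-34 / 2.3704e-20
= 2.7953e-14 m

2.7953e-14


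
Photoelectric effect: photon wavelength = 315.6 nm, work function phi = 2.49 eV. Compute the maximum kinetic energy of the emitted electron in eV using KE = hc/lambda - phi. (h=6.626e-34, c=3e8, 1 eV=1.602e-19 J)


E_photon = hc / lambda
= (6.626e-34)(3e8) / (315.6e-9)
= 6.2985e-19 J
= 3.9316 eV
KE = E_photon - phi
= 3.9316 - 2.49
= 1.4416 eV

1.4416


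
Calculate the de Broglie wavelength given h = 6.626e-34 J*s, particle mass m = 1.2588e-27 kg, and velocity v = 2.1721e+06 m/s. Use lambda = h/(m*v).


lambda = h / (m * v)
= 6.626e-34 / (1.2588e-27 * 2.1721e+06)
= 6.626e-34 / 2.7342e-21
= 2.4233e-13 m

2.4233e-13


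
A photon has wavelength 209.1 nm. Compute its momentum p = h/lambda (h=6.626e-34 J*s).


p = h / lambda
= 6.626e-34 / (209.1e-9)
= 6.626e-34 / 2.0910e-07
= 3.1688e-27 kg*m/s

3.1688e-27


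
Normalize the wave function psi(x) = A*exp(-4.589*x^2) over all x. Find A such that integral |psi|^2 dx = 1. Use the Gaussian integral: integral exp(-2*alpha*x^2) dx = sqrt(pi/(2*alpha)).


integral |psi|^2 dx = A^2 * sqrt(pi/(2*alpha)) = 1
A^2 = sqrt(2*alpha/pi)
= sqrt(2 * 4.589 / pi)
= 1.709224
A = sqrt(1.709224)
= 1.3074

1.3074


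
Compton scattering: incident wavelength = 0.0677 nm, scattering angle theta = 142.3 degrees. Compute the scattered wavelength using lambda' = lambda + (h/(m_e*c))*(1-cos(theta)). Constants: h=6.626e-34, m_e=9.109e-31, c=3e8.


Compton wavelength: h/(m_e*c) = 2.4247e-12 m
d_lambda = 2.4247e-12 * (1 - cos(142.3 deg))
= 2.4247e-12 * 1.791224
= 4.3432e-12 m = 0.004343 nm
lambda' = 0.0677 + 0.004343
= 0.072043 nm

0.072043


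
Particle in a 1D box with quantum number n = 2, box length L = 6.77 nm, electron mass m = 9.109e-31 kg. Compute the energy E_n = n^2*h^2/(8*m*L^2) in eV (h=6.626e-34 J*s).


E = n^2 * h^2 / (8 * m * L^2)
= 2^2 * (6.626e-34)^2 / (8 * 9.109e-31 * (6.77e-9)^2)
= 4 * 4.3904e-67 / (8 * 9.109e-31 * 4.5833e-17)
= 5.2581e-21 J
= 0.0328 eV

0.0328


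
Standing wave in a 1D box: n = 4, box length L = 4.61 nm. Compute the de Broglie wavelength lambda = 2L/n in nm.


lambda = 2L / n
= 2 * 4.61 / 4
= 9.22 / 4
= 2.305 nm

2.305


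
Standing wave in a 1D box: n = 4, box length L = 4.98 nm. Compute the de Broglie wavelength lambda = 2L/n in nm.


lambda = 2L / n
= 2 * 4.98 / 4
= 9.96 / 4
= 2.49 nm

2.49


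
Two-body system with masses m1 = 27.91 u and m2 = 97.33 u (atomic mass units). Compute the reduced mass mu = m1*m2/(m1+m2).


mu = m1 * m2 / (m1 + m2)
= 27.91 * 97.33 / (27.91 + 97.33)
= 2716.4803 / 125.24
= 21.6902 u

21.6902


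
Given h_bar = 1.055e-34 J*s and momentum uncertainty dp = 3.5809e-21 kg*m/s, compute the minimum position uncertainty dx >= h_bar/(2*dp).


dx = h_bar / (2 * dp)
= 1.055e-34 / (2 * 3.5809e-21)
= 1.055e-34 / 7.1618e-21
= 1.4731e-14 m

1.4731e-14


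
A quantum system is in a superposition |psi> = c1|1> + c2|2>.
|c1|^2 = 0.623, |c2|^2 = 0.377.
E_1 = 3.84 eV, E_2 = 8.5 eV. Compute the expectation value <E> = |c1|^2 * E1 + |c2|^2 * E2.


<E> = |c1|^2 * E1 + |c2|^2 * E2
= 0.623 * 3.84 + 0.377 * 8.5
= 2.3923 + 3.2045
= 5.5968 eV

5.5968


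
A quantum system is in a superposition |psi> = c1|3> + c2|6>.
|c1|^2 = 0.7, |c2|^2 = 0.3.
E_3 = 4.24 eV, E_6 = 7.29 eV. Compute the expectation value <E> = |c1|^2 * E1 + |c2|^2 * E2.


<E> = |c1|^2 * E1 + |c2|^2 * E2
= 0.7 * 4.24 + 0.3 * 7.29
= 2.968 + 2.187
= 5.155 eV

5.155


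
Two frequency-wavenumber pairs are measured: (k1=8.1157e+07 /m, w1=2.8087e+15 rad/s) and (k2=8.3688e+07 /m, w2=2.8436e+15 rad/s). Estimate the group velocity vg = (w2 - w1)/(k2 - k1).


vg = (w2 - w1) / (k2 - k1)
= (2.8436e+15 - 2.8087e+15) / (8.3688e+07 - 8.1157e+07)
= 3.4900e+13 / 2.5310e+06
= 1.3789e+07 m/s

1.3789e+07


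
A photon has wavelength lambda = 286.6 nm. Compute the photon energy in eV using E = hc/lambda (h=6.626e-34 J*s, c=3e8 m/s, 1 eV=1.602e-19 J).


E = hc / lambda
= (6.626e-34)(3e8) / (286.6e-9)
= 1.9878e-25 / 2.8660e-07
= 6.9358e-19 J
Converting to eV: 6.9358e-19 / 1.602e-19
= 4.3295 eV

4.3295


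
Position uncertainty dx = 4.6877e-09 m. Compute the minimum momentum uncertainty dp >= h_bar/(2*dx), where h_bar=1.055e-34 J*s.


dp = h_bar / (2 * dx)
= 1.055e-34 / (2 * 4.6877e-09)
= 1.055e-34 / 9.3754e-09
= 1.1253e-26 kg*m/s

1.1253e-26


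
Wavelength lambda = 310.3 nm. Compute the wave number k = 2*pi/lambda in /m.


k = 2 * pi / lambda
= 6.2832 / (310.3e-9)
= 6.2832 / 3.1030e-07
= 2.0249e+07 /m

2.0249e+07


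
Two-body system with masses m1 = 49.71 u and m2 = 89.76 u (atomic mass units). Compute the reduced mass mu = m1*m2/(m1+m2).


mu = m1 * m2 / (m1 + m2)
= 49.71 * 89.76 / (49.71 + 89.76)
= 4461.9696 / 139.47
= 31.9923 u

31.9923


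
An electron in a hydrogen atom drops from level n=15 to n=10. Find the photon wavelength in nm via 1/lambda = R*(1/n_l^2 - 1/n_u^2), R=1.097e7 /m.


1/lambda = R * (1/n_l^2 - 1/n_u^2)
= 1.097e7 * (1/10^2 - 1/15^2)
= 1.097e7 * (0.01 - 0.004444)
= 1.097e7 * 0.005556
= 6.0944e+04 /m
lambda = 1 / 6.0944e+04 = 16408.3865 nm

16408.3865


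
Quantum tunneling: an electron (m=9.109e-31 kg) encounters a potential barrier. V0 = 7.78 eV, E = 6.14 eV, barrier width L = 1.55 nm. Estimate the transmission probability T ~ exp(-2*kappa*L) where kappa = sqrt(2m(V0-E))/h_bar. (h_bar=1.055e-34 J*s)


V0 - E = 1.64 eV = 2.6273e-19 J
kappa = sqrt(2 * m * (V0-E)) / h_bar
= sqrt(2 * 9.109e-31 * 2.6273e-19) / 1.055e-34
= 6.5577e+09 /m
2*kappa*L = 2 * 6.5577e+09 * 1.55e-9
= 20.3288
T = exp(-20.3288) = 1.483521e-09

1.483521e-09


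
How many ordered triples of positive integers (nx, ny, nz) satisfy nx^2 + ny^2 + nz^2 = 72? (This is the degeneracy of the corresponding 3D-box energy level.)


Enumerate all (nx, ny, nz) with nx^2 + ny^2 + nz^2 = 72:
(2,2,8)
(2,8,2)
(8,2,2)
Total degeneracy = 3

3


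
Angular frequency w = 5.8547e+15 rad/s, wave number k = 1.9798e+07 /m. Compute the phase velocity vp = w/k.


vp = w / k
= 5.8547e+15 / 1.9798e+07
= 2.9572e+08 m/s

2.9572e+08


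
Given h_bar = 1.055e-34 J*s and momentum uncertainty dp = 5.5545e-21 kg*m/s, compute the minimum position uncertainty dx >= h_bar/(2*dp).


dx = h_bar / (2 * dp)
= 1.055e-34 / (2 * 5.5545e-21)
= 1.055e-34 / 1.1109e-20
= 9.4968e-15 m

9.4968e-15
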